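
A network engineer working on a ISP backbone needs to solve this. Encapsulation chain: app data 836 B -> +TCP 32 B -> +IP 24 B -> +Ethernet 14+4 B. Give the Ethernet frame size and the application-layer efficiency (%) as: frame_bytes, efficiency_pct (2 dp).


TCP segment = 836 + 32 = 868 B
IP packet = 868 + 24 = 892 B
Ethernet frame = 892 + 14 + 4 = 910 B
Efficiency = app / frame = 836 / 910 = 0.918681 = 91.8681% -> 91.87% (2 dp)

910, 91.87


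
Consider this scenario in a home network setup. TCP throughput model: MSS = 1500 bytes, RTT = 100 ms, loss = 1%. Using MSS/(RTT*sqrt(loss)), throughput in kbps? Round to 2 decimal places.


Given: MSS = 1500 bytes, RTT = 100 ms, loss = 1%
RTT in seconds = 100 / 1000 = 0.1
Loss rate = 1% = 0.01
sqrt(loss) = sqrt(0.01) = 0.1
Throughput (bytes/s) = 1500 / (0.1 * 0.1) = 150000.0000
Throughput (kbps) = 150000.0000 * 8 / 1000 = 1200.000000 -> 1200.00 kbps (2 dp)

1200.00


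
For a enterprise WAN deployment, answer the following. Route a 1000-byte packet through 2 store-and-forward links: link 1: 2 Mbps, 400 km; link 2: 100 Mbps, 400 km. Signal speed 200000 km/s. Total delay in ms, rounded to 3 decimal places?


Packet = 1000 bytes = 8000 bits. Store-and-forward: sum (t_trans + t_prop) per link.
Link 1: t_trans = 8000/(2*10^6) s = 4.0000 ms; t_prop = 400/200000 s = 2.0000 ms; subtotal = 6.0000 ms
Link 2: t_trans = 8000/(100*10^6) s = 0.0800 ms; t_prop = 400/200000 s = 2.0000 ms; subtotal = 2.0800 ms
End-to-end = 6.0000 + 2.0800 = 8.0800 ms -> 8.080 ms (3 dp)

8.080


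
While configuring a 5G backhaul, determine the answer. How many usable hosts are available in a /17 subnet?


Given: subnet mask /17
Host bits = 32 - 17 = 15
Total addresses = 2^15 = 32768
Usable hosts = 32768 - 2 (network + broadcast) = 32766

32766


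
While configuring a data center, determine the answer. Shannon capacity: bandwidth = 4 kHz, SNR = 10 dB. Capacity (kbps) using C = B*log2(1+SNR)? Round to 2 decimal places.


Given: B = 4 kHz, SNR = 10 dB
SNR linear = 10^(10/10) = 10
1 + SNR = 11
log2(11) = 3.4594316186
C = 4 * 1000 * 3.4594316186 = 13837.7265 bps
C = 13.837726 kbps -> 13.84 kbps (2 dp)

13.84


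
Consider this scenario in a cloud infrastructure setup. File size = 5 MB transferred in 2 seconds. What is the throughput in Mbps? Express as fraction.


Given: file = 5 MB, time = 2 s
File in Mb = 5 * 8 = 40 Mb
Throughput = 40 / 2 Mbps
Throughput = 20 Mbps

20


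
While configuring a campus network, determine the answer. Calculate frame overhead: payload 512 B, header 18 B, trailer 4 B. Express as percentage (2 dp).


Given: payload = 512 B, header = 18 B, trailer = 4 B
Overhead bytes = header + trailer = 18 + 4 = 22
Total frame = payload + overhead = 512 + 22 = 534
Overhead % = 22 / 534 * 100 = 4.1199% -> 4.12% (2 dp)

4.12


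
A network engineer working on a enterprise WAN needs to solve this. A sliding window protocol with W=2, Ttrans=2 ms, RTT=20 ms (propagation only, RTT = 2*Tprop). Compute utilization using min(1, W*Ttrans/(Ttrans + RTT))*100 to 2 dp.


Given: W = 2, Ttrans = 2 ms, RTT = 20 ms (= 2 * Tprop, Tprop = 10 ms)
Cycle time = Ttrans + RTT = 2 + 20 = 22 ms (first packet sent until its ACK returns)
W * Ttrans = 2 * 2 = 4 ms of sending per cycle
W * Ttrans / (Ttrans + RTT) = 4 / 22 = 0.181818
U = min(1, 0.181818) = 0.181818
U% = 18.18%

18.18


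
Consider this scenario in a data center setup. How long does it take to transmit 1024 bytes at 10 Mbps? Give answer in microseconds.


Given: packet = 1024 bytes, bandwidth = 10 Mbps
Packet in bits = 1024 * 8 = 8192 bits
Bandwidth = 10 * 10^6 = 10000000 bps
Time = 8192 / 10000000 seconds
Time in us = 8192 * 10^6 / 10000000 = 819.2

819.2


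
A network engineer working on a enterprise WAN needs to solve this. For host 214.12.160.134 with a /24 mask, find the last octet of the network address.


Given: IP = 214.12.160.134, prefix = /24
Subnet mask = 255.255.255.0
Last octet of IP: 134
Last octet of mask: 0
Network last octet = 134 AND 0 = 0

0


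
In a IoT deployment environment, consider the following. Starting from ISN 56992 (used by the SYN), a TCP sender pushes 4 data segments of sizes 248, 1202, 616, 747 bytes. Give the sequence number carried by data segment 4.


The SYN occupies sequence number ISN = 56992, so the first data byte is ISN + 1 = 56993.
SEQ of data segment i = (ISN + 1) + sum of payload sizes of segments 1..i-1.
Segment 1: SEQ = 56993, payload = 248 bytes
Segment 2: SEQ = 57241, payload = 1202 bytes
Segment 3: SEQ = 58443, payload = 616 bytes
Segment 4: SEQ = 59059, payload = 747 bytes
SEQ of segment 4 = 56993 + 248 + 1202 + 616 = 59059

59059


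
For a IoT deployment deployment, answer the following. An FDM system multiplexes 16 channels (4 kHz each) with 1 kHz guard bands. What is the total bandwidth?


Given: 16 channels, 4 kHz each, guard = 1 kHz
Channel bandwidth = 16 * 4 = 64 kHz
Guard bands = 15 gaps * 1 kHz = 15 kHz
Total = 64 + 15 = 79 kHz

79


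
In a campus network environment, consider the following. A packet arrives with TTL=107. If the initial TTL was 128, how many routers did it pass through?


Given: initial TTL = 128, received TTL = 107
Hops = initial TTL - received TTL
Hops = 128 - 107 = 21

21


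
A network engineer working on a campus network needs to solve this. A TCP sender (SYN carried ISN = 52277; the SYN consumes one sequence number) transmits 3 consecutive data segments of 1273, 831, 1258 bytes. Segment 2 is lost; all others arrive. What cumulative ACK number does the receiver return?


SYN uses sequence number 52277; first data byte = ISN + 1 = 52278.
Segment 1: SEQ = 52278, len = 1273 B, covers [52278, 53550]
Segment 2: SEQ = 53551, len = 831 B, covers [53551, 54381] [LOST]
Segment 3: SEQ = 54382, len = 1258 B, covers [54382, 55639]
In-order data received: bytes [52278, 53550] (segments 1..1).
Segment 2 missing -> gap begins at byte 53551; later segments buffered out of order.
Cumulative ACK = next expected in-order byte = 52278 + 1273 = 53551

53551


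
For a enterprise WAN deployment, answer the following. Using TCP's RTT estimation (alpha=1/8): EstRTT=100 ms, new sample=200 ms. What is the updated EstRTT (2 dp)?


Given: EstRTT = 100 ms, SampleRTT = 200 ms, alpha = 1/8
New EstRTT = (1 - alpha) * EstRTT + alpha * SampleRTT
(7/8) * 100 = 87.5
(1/8) * 200 = 25
New EstRTT = 87.5 + 25 = 112.5 ms -> 112.50 ms (2 dp)

112.50


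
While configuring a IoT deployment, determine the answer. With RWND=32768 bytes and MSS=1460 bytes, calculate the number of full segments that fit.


Given: RWND = 32768 bytes, MSS = 1460 bytes
Full segments = floor(RWND / MSS)
Full segments = floor(32768 / 1460)
Full segments = floor(22.4438) = 22

22


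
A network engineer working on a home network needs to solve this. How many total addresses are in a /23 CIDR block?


Given: CIDR prefix /23
Host bits = 32 - 23 = 9
Total addresses = 2^9 = 512

512


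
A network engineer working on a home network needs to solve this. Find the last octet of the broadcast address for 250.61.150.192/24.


Given: IP = 250.61.150.192, prefix = /24
Host bits = 32 - 24 = 8
Network last octet = 192 AND mask = 0
Host part size = 2^8 - 1 = 255
Broadcast last octet = 0 OR 255 = 255

255


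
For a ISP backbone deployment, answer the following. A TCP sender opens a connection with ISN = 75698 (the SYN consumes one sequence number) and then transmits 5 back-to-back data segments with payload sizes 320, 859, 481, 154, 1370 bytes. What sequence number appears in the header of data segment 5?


The SYN occupies sequence number ISN = 75698, so the first data byte is ISN + 1 = 75699.
SEQ of data segment i = (ISN + 1) + sum of payload sizes of segments 1..i-1.
Segment 1: SEQ = 75699, payload = 320 bytes
Segment 2: SEQ = 76019, payload = 859 bytes
Segment 3: SEQ = 76878, payload = 481 bytes
Segment 4: SEQ = 77359, payload = 154 bytes
Segment 5: SEQ = 77513, payload = 1370 bytes
SEQ of segment 5 = 75699 + 320 + 859 + 481 + 154 = 77513

77513


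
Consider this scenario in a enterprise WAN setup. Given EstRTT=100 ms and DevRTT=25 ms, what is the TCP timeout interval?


Given: EstRTT = 100 ms, DevRTT = 25 ms
Timeout = EstRTT + 4 * DevRTT
4 * DevRTT = 4 * 25 = 100
Timeout = 100 + 100 = 200 ms

200


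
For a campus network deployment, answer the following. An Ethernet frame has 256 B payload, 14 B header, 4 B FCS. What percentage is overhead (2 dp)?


Given: payload = 256 B, header = 14 B, trailer = 4 B
Overhead bytes = header + trailer = 14 + 4 = 18
Total frame = payload + overhead = 256 + 18 = 274
Overhead % = 18 / 274 * 100 = 6.5693% -> 6.57% (2 dp)

6.57


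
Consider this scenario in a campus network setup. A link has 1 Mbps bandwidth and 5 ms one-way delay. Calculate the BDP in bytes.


Given: bandwidth = 1 Mbps, delay = 5 ms
BDP in bits = 1 * 10^6 * 5 / 1000
BDP in bits = 5000
BDP in bytes = 5000 / 8 = 625

625


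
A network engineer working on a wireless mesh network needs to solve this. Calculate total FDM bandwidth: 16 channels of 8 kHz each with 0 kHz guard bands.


Given: 16 channels, 8 kHz each, guard = 0 kHz
Channel bandwidth = 16 * 8 = 128 kHz
Guard bands = 15 gaps * 0 kHz = 0 kHz
Total = 128 + 0 = 128 kHz

128


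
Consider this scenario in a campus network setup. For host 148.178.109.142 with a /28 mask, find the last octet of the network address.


Given: IP = 148.178.109.142, prefix = /28
Subnet mask = 255.255.255.240
Last octet of IP: 142
Last octet of mask: 240
Network last octet = 142 AND 240 = 128

128


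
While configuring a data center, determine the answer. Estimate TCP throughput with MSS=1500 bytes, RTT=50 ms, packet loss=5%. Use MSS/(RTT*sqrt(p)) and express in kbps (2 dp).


Given: MSS = 1500 bytes, RTT = 50 ms, loss = 5%
RTT in seconds = 50 / 1000 = 0.05
Loss rate = 5% = 0.05
sqrt(loss) = sqrt(0.05) = 0.223606797750
Throughput (bytes/s) = 1500 / (0.05 * 0.223606797750) = 134164.0786
Throughput (kbps) = 134164.0786 * 8 / 1000 = 1073.312629 -> 1073.31 kbps (2 dp)

1073.31


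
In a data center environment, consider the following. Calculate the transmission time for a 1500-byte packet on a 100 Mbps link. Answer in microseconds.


Given: packet = 1500 bytes, bandwidth = 100 Mbps
Packet in bits = 1500 * 8 = 12000 bits
Bandwidth = 100 * 10^6 = 100000000 bps
Time = 12000 / 100000000 seconds
Time in us = 12000 * 10^6 / 100000000 = 120

120


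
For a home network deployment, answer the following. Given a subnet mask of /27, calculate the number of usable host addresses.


Given: subnet mask /27
Host bits = 32 - 27 = 5
Total addresses = 2^5 = 32
Usable hosts = 32 - 2 (network + broadcast) = 30

30


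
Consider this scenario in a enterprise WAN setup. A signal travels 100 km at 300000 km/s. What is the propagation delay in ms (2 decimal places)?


Given: distance = 100 km, speed = 300000 km/s
Delay = distance / speed = 100 / 300000 seconds
Delay in ms = 100 * 1000 / 300000
Delay = 0.3333 ms
Rounded to 2 dp = 0.33 ms

0.33


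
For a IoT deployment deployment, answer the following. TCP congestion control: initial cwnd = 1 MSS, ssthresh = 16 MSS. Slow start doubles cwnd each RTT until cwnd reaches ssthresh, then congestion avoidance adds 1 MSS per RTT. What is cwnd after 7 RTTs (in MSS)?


RTT 0: cwnd = 1 MSS (initial)
RTT 1: cwnd = 2 MSS (slow start, doubled)
RTT 2: cwnd = 4 MSS (slow start, doubled)
RTT 3: cwnd = 8 MSS (slow start, doubled)
RTT 4: cwnd = 16 MSS (slow start, doubled)
RTT 5: cwnd = 17 MSS (congestion avoidance, +1)
RTT 6: cwnd = 18 MSS (congestion avoidance, +1)
RTT 7: cwnd = 19 MSS (congestion avoidance, +1)

19


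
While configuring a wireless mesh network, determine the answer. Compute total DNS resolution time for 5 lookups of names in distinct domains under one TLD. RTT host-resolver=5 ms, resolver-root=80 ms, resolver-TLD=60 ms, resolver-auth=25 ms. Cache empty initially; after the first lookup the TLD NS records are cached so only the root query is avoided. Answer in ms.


Lookup 1 (cold cache): local + root + TLD + auth = 5 + 80 + 60 + 25 = 170 ms
Lookups 2..5 (TLD NS cached -> skip root; new domain -> still ask TLD and auth): local + TLD + auth = 5 + 60 + 25 = 90 ms each
Remaining 4 lookups: 4 * 90 = 360 ms
Total = 170 + 360 = 530 ms

530


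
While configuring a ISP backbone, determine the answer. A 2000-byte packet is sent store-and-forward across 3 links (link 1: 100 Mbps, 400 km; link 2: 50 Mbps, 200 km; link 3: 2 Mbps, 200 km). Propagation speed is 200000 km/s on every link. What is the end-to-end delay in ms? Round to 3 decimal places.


Packet = 2000 bytes = 16000 bits. Store-and-forward: sum (t_trans + t_prop) per link.
Link 1: t_trans = 16000/(100*10^6) s = 0.1600 ms; t_prop = 400/200000 s = 2.0000 ms; subtotal = 2.1600 ms
Link 2: t_trans = 16000/(50*10^6) s = 0.3200 ms; t_prop = 200/200000 s = 1.0000 ms; subtotal = 1.3200 ms
Link 3: t_trans = 16000/(2*10^6) s = 8.0000 ms; t_prop = 200/200000 s = 1.0000 ms; subtotal = 9.0000 ms
End-to-end = 2.1600 + 1.3200 + 9.0000 = 12.4800 ms -> 12.480 ms (3 dp)

12.480


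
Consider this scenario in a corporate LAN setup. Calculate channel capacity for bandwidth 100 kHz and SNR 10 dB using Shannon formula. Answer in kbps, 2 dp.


Given: B = 100 kHz, SNR = 10 dB
SNR linear = 10^(10/10) = 10
1 + SNR = 11
log2(11) = 3.4594316186
C = 100 * 1000 * 3.4594316186 = 345943.1619 bps
C = 345.943162 kbps -> 345.94 kbps (2 dp)

345.94


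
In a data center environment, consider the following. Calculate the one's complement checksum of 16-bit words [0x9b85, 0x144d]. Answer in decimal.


Given words: [0x9b85, 0x144d]
Step 1: Sum all words
Raw sum = 39813 + 5197 = 45010
One's complement = ~45010 & 0xFFFF = 20525

20525


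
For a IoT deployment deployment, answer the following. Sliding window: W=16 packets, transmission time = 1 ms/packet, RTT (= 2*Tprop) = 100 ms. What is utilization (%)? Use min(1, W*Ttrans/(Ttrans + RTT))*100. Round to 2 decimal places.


Given: W = 16, Ttrans = 1 ms, RTT = 100 ms (= 2 * Tprop, Tprop = 50 ms)
Cycle time = Ttrans + RTT = 1 + 100 = 101 ms (first packet sent until its ACK returns)
W * Ttrans = 16 * 1 = 16 ms of sending per cycle
W * Ttrans / (Ttrans + RTT) = 16 / 101 = 0.158416
U = min(1, 0.158416) = 0.158416
U% = 15.84%

15.84


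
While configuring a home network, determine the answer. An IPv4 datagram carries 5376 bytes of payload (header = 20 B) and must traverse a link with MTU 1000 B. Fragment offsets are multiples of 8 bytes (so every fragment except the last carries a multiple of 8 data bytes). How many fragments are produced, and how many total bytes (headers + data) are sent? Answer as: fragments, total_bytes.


Max data per non-final fragment = floor((MTU - header)/8)*8 = floor((1000 - 20)/8)*8 = floor(980/8)*8 = 976 B
Final fragment needs no 8-byte alignment: it can carry up to MTU - header = 980 B
Non-final fragments needed = ceil((payload - 980) / 976) = ceil(4396/976) = ceil(4.5041) = 5
Number of fragments = 5 + 1 = 6
Fragment sizes (data): 5 * 976 B + 496 B (last, 496 <= 980 OK)
Total bytes sent = payload + n_frags * header = 5376 + 6*20 = 5376 + 120 = 5496 B

6, 5496


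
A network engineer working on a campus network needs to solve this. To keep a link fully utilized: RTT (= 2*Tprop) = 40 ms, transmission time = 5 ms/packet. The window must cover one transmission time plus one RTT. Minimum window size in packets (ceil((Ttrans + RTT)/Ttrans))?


Given: Ttrans = 5 ms, RTT = 40 ms (= 2 * Tprop, Tprop = 20 ms)
Time until first ACK returns = Ttrans + RTT = 5 + 40 = 45 ms
Need W * Ttrans >= Ttrans + RTT  ->  W >= (Ttrans + RTT) / Ttrans
(Ttrans + RTT) / Ttrans = 45 / 5 = 9
W_min = ceil(9) = 9

9


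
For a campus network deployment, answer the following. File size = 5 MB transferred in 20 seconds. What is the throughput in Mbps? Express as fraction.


Given: file = 5 MB, time = 20 s
File in Mb = 5 * 8 = 40 Mb
Throughput = 40 / 20 Mbps
Throughput = 2 Mbps

2


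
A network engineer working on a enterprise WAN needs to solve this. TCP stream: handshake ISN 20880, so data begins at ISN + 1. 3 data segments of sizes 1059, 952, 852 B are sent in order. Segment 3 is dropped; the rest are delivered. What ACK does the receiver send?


SYN uses sequence number 20880; first data byte = ISN + 1 = 20881.
Segment 1: SEQ = 20881, len = 1059 B, covers [20881, 21939]
Segment 2: SEQ = 21940, len = 952 B, covers [21940, 22891]
Segment 3: SEQ = 22892, len = 852 B, covers [22892, 23743] [LOST]
In-order data received: bytes [20881, 22891] (segments 1..2).
Segment 3 missing -> gap begins at byte 22892.
Cumulative ACK = next expected in-order byte = 20881 + 1059 + 952 = 22892

22892


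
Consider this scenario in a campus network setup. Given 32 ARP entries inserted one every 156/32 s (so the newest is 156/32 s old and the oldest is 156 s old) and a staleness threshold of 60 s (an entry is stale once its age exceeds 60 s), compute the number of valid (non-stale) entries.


Ages are k * 156/32 s for k = 1..32 (spacing = 4.8750 s).
Entry k is valid iff k * 156/32 <= 60 iff k <= 32 * 60 / 156 = 12.3077
n_valid = floor(12.3077) = 12
(n_stale = 32 - 12 = 20)

12


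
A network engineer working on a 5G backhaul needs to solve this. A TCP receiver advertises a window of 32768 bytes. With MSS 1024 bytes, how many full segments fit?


Given: RWND = 32768 bytes, MSS = 1024 bytes
Full segments = floor(RWND / MSS)
Full segments = floor(32768 / 1024)
Full segments = floor(32.0) = 32

32


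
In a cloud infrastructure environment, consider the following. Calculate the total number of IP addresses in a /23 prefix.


Given: CIDR prefix /23
Host bits = 32 - 23 = 9
Total addresses = 2^9 = 512

512


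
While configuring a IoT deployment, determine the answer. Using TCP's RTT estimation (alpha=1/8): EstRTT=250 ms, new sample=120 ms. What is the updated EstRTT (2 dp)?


Given: EstRTT = 250 ms, SampleRTT = 120 ms, alpha = 1/8
New EstRTT = (1 - alpha) * EstRTT + alpha * SampleRTT
(7/8) * 250 = 218.75
(1/8) * 120 = 15
New EstRTT = 218.75 + 15 = 233.75 ms -> 233.75 ms (2 dp)

233.75


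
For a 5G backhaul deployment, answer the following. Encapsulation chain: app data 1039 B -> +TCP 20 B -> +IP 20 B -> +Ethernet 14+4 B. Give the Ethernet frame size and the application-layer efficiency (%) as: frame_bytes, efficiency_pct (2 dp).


TCP segment = 1039 + 20 = 1059 B
IP packet = 1059 + 20 = 1079 B
Ethernet frame = 1079 + 14 + 4 = 1097 B
Efficiency = app / frame = 1039 / 1097 = 0.947129 = 94.7129% -> 94.71% (2 dp)

1097, 94.71


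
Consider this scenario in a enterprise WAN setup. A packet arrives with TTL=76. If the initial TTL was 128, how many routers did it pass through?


Given: initial TTL = 128, received TTL = 76
Hops = initial TTL - received TTL
Hops = 128 - 76 = 52

52


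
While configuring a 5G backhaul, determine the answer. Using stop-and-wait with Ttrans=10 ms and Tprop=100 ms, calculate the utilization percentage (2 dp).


Given: Ttrans = 10 ms, Tprop = 100 ms
RTT = 2 * Tprop = 2 * 100 = 200 ms
U = Ttrans / (Ttrans + RTT)
U = 10 / (10 + 200)
U = 10 / 210 = 0.047619
U% = 4.76%

4.76


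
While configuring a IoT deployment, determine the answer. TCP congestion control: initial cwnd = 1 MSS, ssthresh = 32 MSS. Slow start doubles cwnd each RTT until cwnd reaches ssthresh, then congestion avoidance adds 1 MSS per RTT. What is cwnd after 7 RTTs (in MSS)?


RTT 0: cwnd = 1 MSS (initial)
RTT 1: cwnd = 2 MSS (slow start, doubled)
RTT 2: cwnd = 4 MSS (slow start, doubled)
RTT 3: cwnd = 8 MSS (slow start, doubled)
RTT 4: cwnd = 16 MSS (slow start, doubled)
RTT 5: cwnd = 32 MSS (slow start, doubled)
RTT 6: cwnd = 33 MSS (congestion avoidance, +1)
RTT 7: cwnd = 34 MSS (congestion avoidance, +1)

34


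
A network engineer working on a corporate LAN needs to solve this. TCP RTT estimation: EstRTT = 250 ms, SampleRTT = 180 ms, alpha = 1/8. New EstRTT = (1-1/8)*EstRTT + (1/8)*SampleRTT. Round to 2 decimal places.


Given: EstRTT = 250 ms, SampleRTT = 180 ms, alpha = 1/8
New EstRTT = (1 - alpha) * EstRTT + alpha * SampleRTT
(7/8) * 250 = 218.75
(1/8) * 180 = 22.5
New EstRTT = 218.75 + 22.5 = 241.25 ms -> 241.25 ms (2 dp)

241.25


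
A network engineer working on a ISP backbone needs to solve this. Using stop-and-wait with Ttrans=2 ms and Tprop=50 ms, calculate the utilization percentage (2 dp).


Given: Ttrans = 2 ms, Tprop = 50 ms
RTT = 2 * Tprop = 2 * 50 = 100 ms
U = Ttrans / (Ttrans + RTT)
U = 2 / (2 + 100)
U = 2 / 102 = 0.019608
U% = 1.96%

1.96


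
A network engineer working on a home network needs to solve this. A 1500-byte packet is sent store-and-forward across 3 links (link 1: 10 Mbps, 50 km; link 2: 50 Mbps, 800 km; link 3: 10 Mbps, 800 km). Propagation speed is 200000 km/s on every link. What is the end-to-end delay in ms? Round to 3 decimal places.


Packet = 1500 bytes = 12000 bits. Store-and-forward: sum (t_trans + t_prop) per link.
Link 1: t_trans = 12000/(10*10^6) s = 1.2000 ms; t_prop = 50/200000 s = 0.2500 ms; subtotal = 1.4500 ms
Link 2: t_trans = 12000/(50*10^6) s = 0.2400 ms; t_prop = 800/200000 s = 4.0000 ms; subtotal = 4.2400 ms
Link 3: t_trans = 12000/(10*10^6) s = 1.2000 ms; t_prop = 800/200000 s = 4.0000 ms; subtotal = 5.2000 ms
End-to-end = 1.4500 + 4.2400 + 5.2000 = 10.8900 ms -> 10.890 ms (3 dp)

10.890


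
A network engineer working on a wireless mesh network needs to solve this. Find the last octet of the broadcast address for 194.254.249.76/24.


Given: IP = 194.254.249.76, prefix = /24
Host bits = 32 - 24 = 8
Network last octet = 76 AND mask = 0
Host part size = 2^8 - 1 = 255
Broadcast last octet = 0 OR 255 = 255

255


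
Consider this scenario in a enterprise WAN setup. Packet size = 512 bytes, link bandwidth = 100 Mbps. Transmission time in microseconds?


Given: packet = 512 bytes, bandwidth = 100 Mbps
Packet in bits = 512 * 8 = 4096 bits
Bandwidth = 100 * 10^6 = 100000000 bps
Time = 4096 / 100000000 seconds
Time in us = 4096 * 10^6 / 100000000 = 40.96

40.96


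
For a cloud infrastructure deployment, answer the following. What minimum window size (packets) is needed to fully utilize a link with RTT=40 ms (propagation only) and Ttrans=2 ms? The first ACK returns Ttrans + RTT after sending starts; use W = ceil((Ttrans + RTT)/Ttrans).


Given: Ttrans = 2 ms, RTT = 40 ms (= 2 * Tprop, Tprop = 20 ms)
Time until first ACK returns = Ttrans + RTT = 2 + 40 = 42 ms
Need W * Ttrans >= Ttrans + RTT  ->  W >= (Ttrans + RTT) / Ttrans
(Ttrans + RTT) / Ttrans = 42 / 2 = 21
W_min = ceil(21) = 21

21


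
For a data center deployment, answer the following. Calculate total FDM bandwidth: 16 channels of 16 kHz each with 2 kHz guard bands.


Given: 16 channels, 16 kHz each, guard = 2 kHz
Channel bandwidth = 16 * 16 = 256 kHz
Guard bands = 15 gaps * 2 kHz = 30 kHz
Total = 256 + 30 = 286 kHz

286


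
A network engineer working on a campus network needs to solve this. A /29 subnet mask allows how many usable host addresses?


Given: subnet mask /29
Host bits = 32 - 29 = 3
Total addresses = 2^3 = 8
Usable hosts = 8 - 2 (network + broadcast) = 6

6


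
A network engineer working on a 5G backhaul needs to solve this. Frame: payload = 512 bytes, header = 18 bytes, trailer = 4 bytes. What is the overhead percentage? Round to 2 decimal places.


Given: payload = 512 B, header = 18 B, trailer = 4 B
Overhead bytes = header + trailer = 18 + 4 = 22
Total frame = payload + overhead = 512 + 22 = 534
Overhead % = 22 / 534 * 100 = 4.1199% -> 4.12% (2 dp)

4.12


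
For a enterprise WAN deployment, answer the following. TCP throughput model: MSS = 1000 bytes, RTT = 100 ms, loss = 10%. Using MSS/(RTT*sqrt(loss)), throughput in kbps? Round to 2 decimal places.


Given: MSS = 1000 bytes, RTT = 100 ms, loss = 10%
RTT in seconds = 100 / 1000 = 0.1
Loss rate = 10% = 0.1
sqrt(loss) = sqrt(0.1) = 0.316227766017
Throughput (bytes/s) = 1000 / (0.1 * 0.316227766017) = 31622.7766
Throughput (kbps) = 31622.7766 * 8 / 1000 = 252.982213 -> 252.98 kbps (2 dp)

252.98


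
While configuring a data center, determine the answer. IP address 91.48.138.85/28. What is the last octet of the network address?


Given: IP = 91.48.138.85, prefix = /28
Subnet mask = 255.255.255.240
Last octet of IP: 85
Last octet of mask: 240
Network last octet = 85 AND 240 = 80

80


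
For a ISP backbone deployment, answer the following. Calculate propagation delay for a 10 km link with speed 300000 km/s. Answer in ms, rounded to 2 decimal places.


Given: distance = 10 km, speed = 300000 km/s
Delay = distance / speed = 10 / 300000 seconds
Delay in ms = 10 * 1000 / 300000
Delay = 0.0333 ms
Rounded to 2 dp = 0.03 ms

0.03


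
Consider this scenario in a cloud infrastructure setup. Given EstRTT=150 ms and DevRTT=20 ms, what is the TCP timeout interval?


Given: EstRTT = 150 ms, DevRTT = 20 ms
Timeout = EstRTT + 4 * DevRTT
4 * DevRTT = 4 * 20 = 80
Timeout = 150 + 80 = 230 ms

230


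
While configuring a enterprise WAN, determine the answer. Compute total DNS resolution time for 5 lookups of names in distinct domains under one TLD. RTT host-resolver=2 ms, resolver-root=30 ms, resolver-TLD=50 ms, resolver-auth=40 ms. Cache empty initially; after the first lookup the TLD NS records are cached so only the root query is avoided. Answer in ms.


Lookup 1 (cold cache): local + root + TLD + auth = 2 + 30 + 50 + 40 = 122 ms
Lookups 2..5 (TLD NS cached -> skip root; new domain -> still ask TLD and auth): local + TLD + auth = 2 + 50 + 40 = 92 ms each
Remaining 4 lookups: 4 * 92 = 368 ms
Total = 122 + 368 = 490 ms

490


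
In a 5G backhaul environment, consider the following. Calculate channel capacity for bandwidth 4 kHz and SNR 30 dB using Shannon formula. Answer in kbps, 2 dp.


Given: B = 4 kHz, SNR = 30 dB
SNR linear = 10^(30/10) = 1000
1 + SNR = 1001
log2(1001) = 9.9672262588
C = 4 * 1000 * 9.9672262588 = 39868.9050 bps
C = 39.868905 kbps -> 39.87 kbps (2 dp)

39.87


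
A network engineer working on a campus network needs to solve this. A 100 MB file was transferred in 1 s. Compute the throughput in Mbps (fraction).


Given: file = 100 MB, time = 1 s
File in Mb = 100 * 8 = 800 Mb
Throughput = 800 / 1 Mbps
Throughput = 800 Mbps

800


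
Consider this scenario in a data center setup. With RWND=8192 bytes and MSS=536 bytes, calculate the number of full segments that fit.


Given: RWND = 8192 bytes, MSS = 536 bytes
Full segments = floor(RWND / MSS)
Full segments = floor(8192 / 536)
Full segments = floor(15.2836) = 15

15


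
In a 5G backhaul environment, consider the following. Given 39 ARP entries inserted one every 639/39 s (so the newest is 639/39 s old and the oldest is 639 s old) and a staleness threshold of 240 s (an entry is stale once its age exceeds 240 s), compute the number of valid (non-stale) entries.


Ages are k * 639/39 s for k = 1..39 (spacing = 16.3846 s).
Entry k is valid iff k * 639/39 <= 240 iff k <= 39 * 240 / 639 = 14.6479
n_valid = floor(14.6479) = 14
(n_stale = 39 - 14 = 25)

14


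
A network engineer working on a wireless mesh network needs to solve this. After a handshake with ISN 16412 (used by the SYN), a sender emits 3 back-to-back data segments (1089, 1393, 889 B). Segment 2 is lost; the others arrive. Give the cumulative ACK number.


SYN uses sequence number 16412; first data byte = ISN + 1 = 16413.
Segment 1: SEQ = 16413, len = 1089 B, covers [16413, 17501]
Segment 2: SEQ = 17502, len = 1393 B, covers [17502, 18894] [LOST]
Segment 3: SEQ = 18895, len = 889 B, covers [18895, 19783]
In-order data received: bytes [16413, 17501] (segments 1..1).
Segment 2 missing -> gap begins at byte 17502; later segments buffered out of order.
Cumulative ACK = next expected in-order byte = 16413 + 1089 = 17502

17502


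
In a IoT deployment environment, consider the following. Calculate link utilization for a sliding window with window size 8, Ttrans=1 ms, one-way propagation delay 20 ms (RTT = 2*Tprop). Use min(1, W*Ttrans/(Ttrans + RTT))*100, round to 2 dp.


Given: W = 8, Ttrans = 1 ms, RTT = 40 ms (= 2 * Tprop, Tprop = 20 ms)
Cycle time = Ttrans + RTT = 1 + 40 = 41 ms (first packet sent until its ACK returns)
W * Ttrans = 8 * 1 = 8 ms of sending per cycle
W * Ttrans / (Ttrans + RTT) = 8 / 41 = 0.195122
U = min(1, 0.195122) = 0.195122
U% = 19.51%

19.51


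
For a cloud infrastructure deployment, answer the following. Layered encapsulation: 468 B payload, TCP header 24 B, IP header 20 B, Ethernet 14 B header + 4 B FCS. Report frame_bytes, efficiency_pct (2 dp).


TCP segment = 468 + 24 = 492 B
IP packet = 492 + 20 = 512 B
Ethernet frame = 512 + 14 + 4 = 530 B
Efficiency = app / frame = 468 / 530 = 0.883019 = 88.3019% -> 88.30% (2 dp)

530, 88.30


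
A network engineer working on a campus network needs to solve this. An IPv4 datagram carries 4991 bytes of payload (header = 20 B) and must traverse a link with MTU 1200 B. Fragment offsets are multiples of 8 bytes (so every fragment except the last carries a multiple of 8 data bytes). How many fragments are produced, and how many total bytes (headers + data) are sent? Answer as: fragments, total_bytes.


Max data per non-final fragment = floor((MTU - header)/8)*8 = floor((1200 - 20)/8)*8 = floor(1180/8)*8 = 1176 B
Final fragment needs no 8-byte alignment: it can carry up to MTU - header = 1180 B
Non-final fragments needed = ceil((payload - 1180) / 1176) = ceil(3811/1176) = ceil(3.2406) = 4
Number of fragments = 4 + 1 = 5
Fragment sizes (data): 4 * 1176 B + 287 B (last, 287 <= 1180 OK)
Total bytes sent = payload + n_frags * header = 4991 + 5*20 = 4991 + 100 = 5091 B

5, 5091


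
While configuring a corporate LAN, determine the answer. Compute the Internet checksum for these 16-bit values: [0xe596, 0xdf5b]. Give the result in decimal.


Given words: [0xe596, 0xdf5b]
Step 1: Sum all words
Raw sum = 58774 + 57179 = 115953
Step 2: Fold carry: (50417 + 1) = 50418
One's complement = ~50418 & 0xFFFF = 15117

15117


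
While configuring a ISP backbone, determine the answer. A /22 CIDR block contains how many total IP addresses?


Given: CIDR prefix /22
Host bits = 32 - 22 = 10
Total addresses = 2^10 = 1024

1024


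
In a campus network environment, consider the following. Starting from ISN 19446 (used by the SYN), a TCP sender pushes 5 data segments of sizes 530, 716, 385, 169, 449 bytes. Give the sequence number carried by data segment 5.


The SYN occupies sequence number ISN = 19446, so the first data byte is ISN + 1 = 19447.
SEQ of data segment i = (ISN + 1) + sum of payload sizes of segments 1..i-1.
Segment 1: SEQ = 19447, payload = 530 bytes
Segment 2: SEQ = 19977, payload = 716 bytes
Segment 3: SEQ = 20693, payload = 385 bytes
Segment 4: SEQ = 21078, payload = 169 bytes
Segment 5: SEQ = 21247, payload = 449 bytes
SEQ of segment 5 = 19447 + 530 + 716 + 385 + 169 = 21247

21247


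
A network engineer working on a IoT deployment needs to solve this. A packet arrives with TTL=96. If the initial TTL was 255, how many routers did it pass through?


Given: initial TTL = 255, received TTL = 96
Hops = initial TTL - received TTL
Hops = 255 - 96 = 159

159


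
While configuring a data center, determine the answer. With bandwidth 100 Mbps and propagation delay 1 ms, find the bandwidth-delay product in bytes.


Given: bandwidth = 100 Mbps, delay = 1 ms
BDP in bits = 100 * 10^6 * 1 / 1000
BDP in bits = 100000
BDP in bytes = 100000 / 8 = 12500

12500


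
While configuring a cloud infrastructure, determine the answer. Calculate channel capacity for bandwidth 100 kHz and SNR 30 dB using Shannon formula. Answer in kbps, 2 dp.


Given: B = 100 kHz, SNR = 30 dB
SNR linear = 10^(30/10) = 1000
1 + SNR = 1001
log2(1001) = 9.9672262588
C = 100 * 1000 * 9.9672262588 = 996722.6259 bps
C = 996.722626 kbps -> 996.72 kbps (2 dp)

996.72


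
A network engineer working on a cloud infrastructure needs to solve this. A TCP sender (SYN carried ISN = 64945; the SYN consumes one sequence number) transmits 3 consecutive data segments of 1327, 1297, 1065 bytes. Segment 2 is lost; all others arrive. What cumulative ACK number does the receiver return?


SYN uses sequence number 64945; first data byte = ISN + 1 = 64946.
Segment 1: SEQ = 64946, len = 1327 B, covers [64946, 66272]
Segment 2: SEQ = 66273, len = 1297 B, covers [66273, 67569] [LOST]
Segment 3: SEQ = 67570, len = 1065 B, covers [67570, 68634]
In-order data received: bytes [64946, 66272] (segments 1..1).
Segment 2 missing -> gap begins at byte 66273; later segments buffered out of order.
Cumulative ACK = next expected in-order byte = 64946 + 1327 = 66273

66273


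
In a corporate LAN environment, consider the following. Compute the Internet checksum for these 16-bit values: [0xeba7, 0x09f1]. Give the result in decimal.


Given words: [0xeba7, 0x09f1]
Step 1: Sum all words
Raw sum = 60327 + 2545 = 62872
One's complement = ~62872 & 0xFFFF = 2663

2663


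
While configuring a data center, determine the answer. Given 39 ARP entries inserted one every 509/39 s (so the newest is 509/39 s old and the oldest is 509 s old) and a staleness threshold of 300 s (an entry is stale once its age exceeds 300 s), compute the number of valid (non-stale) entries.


Ages are k * 509/39 s for k = 1..39 (spacing = 13.0513 s).
Entry k is valid iff k * 509/39 <= 300 iff k <= 39 * 300 / 509 = 22.9862
n_valid = floor(22.9862) = 22
(n_stale = 39 - 22 = 17)

22


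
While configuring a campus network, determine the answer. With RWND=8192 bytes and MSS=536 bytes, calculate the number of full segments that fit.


Given: RWND = 8192 bytes, MSS = 536 bytes
Full segments = floor(RWND / MSS)
Full segments = floor(8192 / 536)
Full segments = floor(15.2836) = 15

15


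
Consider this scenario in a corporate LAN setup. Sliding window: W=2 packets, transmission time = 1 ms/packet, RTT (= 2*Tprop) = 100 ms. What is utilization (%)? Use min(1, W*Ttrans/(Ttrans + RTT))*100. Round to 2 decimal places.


Given: W = 2, Ttrans = 1 ms, RTT = 100 ms (= 2 * Tprop, Tprop = 50 ms)
Cycle time = Ttrans + RTT = 1 + 100 = 101 ms (first packet sent until its ACK returns)
W * Ttrans = 2 * 1 = 2 ms of sending per cycle
W * Ttrans / (Ttrans + RTT) = 2 / 101 = 0.019802
U = min(1, 0.019802) = 0.019802
U% = 1.98%

1.98


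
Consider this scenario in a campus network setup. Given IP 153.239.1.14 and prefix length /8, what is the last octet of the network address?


Given: IP = 153.239.1.14, prefix = /8
Subnet mask = 255.0.0.0
Last octet of IP: 14
Last octet of mask: 0
Network last octet = 14 AND 0 = 0

0


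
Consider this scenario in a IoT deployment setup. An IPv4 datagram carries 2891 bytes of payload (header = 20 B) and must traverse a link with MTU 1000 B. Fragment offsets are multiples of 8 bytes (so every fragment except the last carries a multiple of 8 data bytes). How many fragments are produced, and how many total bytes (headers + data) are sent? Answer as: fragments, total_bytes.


Max data per non-final fragment = floor((MTU - header)/8)*8 = floor((1000 - 20)/8)*8 = floor(980/8)*8 = 976 B
Final fragment needs no 8-byte alignment: it can carry up to MTU - header = 980 B
Non-final fragments needed = ceil((payload - 980) / 976) = ceil(1911/976) = ceil(1.9580) = 2
Number of fragments = 2 + 1 = 3
Fragment sizes (data): 2 * 976 B + 939 B (last, 939 <= 980 OK)
Total bytes sent = payload + n_frags * header = 2891 + 3*20 = 2891 + 60 = 2951 B

3, 2951


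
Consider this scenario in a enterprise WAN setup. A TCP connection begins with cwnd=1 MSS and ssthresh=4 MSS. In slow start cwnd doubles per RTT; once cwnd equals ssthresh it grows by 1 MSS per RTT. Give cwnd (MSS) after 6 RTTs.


RTT 0: cwnd = 1 MSS (initial)
RTT 1: cwnd = 2 MSS (slow start, doubled)
RTT 2: cwnd = 4 MSS (slow start, doubled)
RTT 3: cwnd = 5 MSS (congestion avoidance, +1)
RTT 4: cwnd = 6 MSS (congestion avoidance, +1)
RTT 5: cwnd = 7 MSS (congestion avoidance, +1)
RTT 6: cwnd = 8 MSS (congestion avoidance, +1)

8


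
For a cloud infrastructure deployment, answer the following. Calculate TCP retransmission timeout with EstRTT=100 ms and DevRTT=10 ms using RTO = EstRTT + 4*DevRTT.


Given: EstRTT = 100 ms, DevRTT = 10 ms
Timeout = EstRTT + 4 * DevRTT
4 * DevRTT = 4 * 10 = 40
Timeout = 100 + 40 = 140 ms

140


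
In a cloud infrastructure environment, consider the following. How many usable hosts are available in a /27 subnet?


Given: subnet mask /27
Host bits = 32 - 27 = 5
Total addresses = 2^5 = 32
Usable hosts = 32 - 2 (network + broadcast) = 30

30


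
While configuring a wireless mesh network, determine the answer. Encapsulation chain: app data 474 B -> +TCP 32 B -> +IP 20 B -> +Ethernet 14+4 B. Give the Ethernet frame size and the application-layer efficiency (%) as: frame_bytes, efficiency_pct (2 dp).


TCP segment = 474 + 32 = 506 B
IP packet = 506 + 20 = 526 B
Ethernet frame = 526 + 14 + 4 = 544 B
Efficiency = app / frame = 474 / 544 = 0.871324 = 87.1324% -> 87.13% (2 dp)

544, 87.13


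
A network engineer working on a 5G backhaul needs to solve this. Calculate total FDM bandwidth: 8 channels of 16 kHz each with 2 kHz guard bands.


Given: 8 channels, 16 kHz each, guard = 2 kHz
Channel bandwidth = 8 * 16 = 128 kHz
Guard bands = 7 gaps * 2 kHz = 14 kHz
Total = 128 + 14 = 142 kHz

142


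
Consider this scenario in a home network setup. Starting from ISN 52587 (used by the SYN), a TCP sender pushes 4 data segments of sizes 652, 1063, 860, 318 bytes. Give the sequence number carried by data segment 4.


The SYN occupies sequence number ISN = 52587, so the first data byte is ISN + 1 = 52588.
SEQ of data segment i = (ISN + 1) + sum of payload sizes of segments 1..i-1.
Segment 1: SEQ = 52588, payload = 652 bytes
Segment 2: SEQ = 53240, payload = 1063 bytes
Segment 3: SEQ = 54303, payload = 860 bytes
Segment 4: SEQ = 55163, payload = 318 bytes
SEQ of segment 4 = 52588 + 652 + 1063 + 860 = 55163

55163


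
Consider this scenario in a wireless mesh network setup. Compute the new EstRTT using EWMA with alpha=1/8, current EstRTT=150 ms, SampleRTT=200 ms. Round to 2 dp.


Given: EstRTT = 150 ms, SampleRTT = 200 ms, alpha = 1/8
New EstRTT = (1 - alpha) * EstRTT + alpha * SampleRTT
(7/8) * 150 = 131.25
(1/8) * 200 = 25
New EstRTT = 131.25 + 25 = 156.25 ms -> 156.25 ms (2 dp)

156.25


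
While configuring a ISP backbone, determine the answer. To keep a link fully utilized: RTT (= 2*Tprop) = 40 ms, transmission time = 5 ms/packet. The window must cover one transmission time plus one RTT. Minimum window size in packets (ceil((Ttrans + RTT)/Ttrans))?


Given: Ttrans = 5 ms, RTT = 40 ms (= 2 * Tprop, Tprop = 20 ms)
Time until first ACK returns = Ttrans + RTT = 5 + 40 = 45 ms
Need W * Ttrans >= Ttrans + RTT  ->  W >= (Ttrans + RTT) / Ttrans
(Ttrans + RTT) / Ttrans = 45 / 5 = 9
W_min = ceil(9) = 9

9


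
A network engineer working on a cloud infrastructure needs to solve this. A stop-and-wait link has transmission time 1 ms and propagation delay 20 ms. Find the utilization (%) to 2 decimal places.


Given: Ttrans = 1 ms, Tprop = 20 ms
RTT = 2 * Tprop = 2 * 20 = 40 ms
U = Ttrans / (Ttrans + RTT)
U = 1 / (1 + 40)
U = 1 / 41 = 0.02439
U% = 2.44%

2.44


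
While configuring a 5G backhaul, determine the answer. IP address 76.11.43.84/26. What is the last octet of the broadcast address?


Given: IP = 76.11.43.84, prefix = /26
Host bits = 32 - 26 = 6
Network last octet = 84 AND mask = 64
Host part size = 2^6 - 1 = 63
Broadcast last octet = 64 OR 63 = 127

127


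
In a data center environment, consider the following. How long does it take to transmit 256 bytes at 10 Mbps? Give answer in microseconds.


Given: packet = 256 bytes, bandwidth = 10 Mbps
Packet in bits = 256 * 8 = 2048 bits
Bandwidth = 10 * 10^6 = 10000000 bps
Time = 2048 / 10000000 seconds
Time in us = 2048 * 10^6 / 10000000 = 204.8

204.8


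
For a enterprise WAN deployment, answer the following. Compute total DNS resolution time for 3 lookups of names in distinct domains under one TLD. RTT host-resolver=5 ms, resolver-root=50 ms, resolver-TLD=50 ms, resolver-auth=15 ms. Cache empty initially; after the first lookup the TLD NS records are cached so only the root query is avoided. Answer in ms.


Lookup 1 (cold cache): local + root + TLD + auth = 5 + 50 + 50 + 15 = 120 ms
Lookups 2..3 (TLD NS cached -> skip root; new domain -> still ask TLD and auth): local + TLD + auth = 5 + 50 + 15 = 70 ms each
Remaining 2 lookups: 2 * 70 = 140 ms
Total = 120 + 140 = 260 ms

260
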